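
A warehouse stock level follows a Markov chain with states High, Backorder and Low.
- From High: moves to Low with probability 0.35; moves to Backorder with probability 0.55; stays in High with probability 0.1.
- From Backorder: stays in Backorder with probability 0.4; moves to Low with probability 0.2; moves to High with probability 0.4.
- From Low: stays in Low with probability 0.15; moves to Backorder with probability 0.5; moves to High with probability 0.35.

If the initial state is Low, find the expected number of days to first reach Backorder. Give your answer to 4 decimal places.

Let t(s) be the expected number of days to first reach Backorder from state s, with t(Backorder) = 0. Conditioning on the first day:
t(High) = 1 + 0.1·t(High) + 0.35·t(Low)
t(Low) = 1 + 0.35·t(High) + 0.15·t(Low)
Solving: t(High) = 1.8677, t(Low) = 1.9455.
Expected days from Low to Backorder: 1.9455.

1.9455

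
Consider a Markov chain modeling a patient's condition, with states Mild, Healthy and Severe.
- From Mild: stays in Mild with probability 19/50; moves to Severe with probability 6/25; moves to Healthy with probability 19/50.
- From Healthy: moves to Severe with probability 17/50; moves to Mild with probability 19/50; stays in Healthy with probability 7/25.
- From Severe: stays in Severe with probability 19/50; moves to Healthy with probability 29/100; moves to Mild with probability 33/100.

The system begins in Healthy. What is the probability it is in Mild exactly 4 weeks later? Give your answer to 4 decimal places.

0.3642

Propagate the distribution vector 4 weeks from Healthy.
After 0 weeks: (0.0000, 1.0000, 0.0000)
After 1 week: (0.3800, 0.2800, 0.3400)
After 2 weeks: (0.3630, 0.3214, 0.3156)
After 3 weeks: (0.3642, 0.3195, 0.3163)
After 4 weeks: (0.3642, 0.3196, 0.3162)
P(in Mild after 4 weeks) = 0.3642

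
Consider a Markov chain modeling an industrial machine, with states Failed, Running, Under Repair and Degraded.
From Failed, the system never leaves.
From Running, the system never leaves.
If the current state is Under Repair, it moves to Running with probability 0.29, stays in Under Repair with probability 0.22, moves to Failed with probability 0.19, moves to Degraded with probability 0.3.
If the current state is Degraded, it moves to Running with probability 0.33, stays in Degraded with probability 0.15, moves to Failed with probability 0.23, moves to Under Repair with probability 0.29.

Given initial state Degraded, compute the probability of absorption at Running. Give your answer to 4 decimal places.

Let h(s) be the probability of absorption at Running starting from transient state s. Then h(Running) = 1 and h(Failed) = 0. By first-step analysis:
h(Under Repair) = 0.19·0 + 0.29·1 + 0.22·h(Under Repair) + 0.3·h(Degraded)
h(Degraded) = 0.23·0 + 0.33·1 + 0.29·h(Under Repair) + 0.15·h(Degraded)
Solving: h(Under Repair) = 0.5998, h(Degraded) = 0.5929.
Starting from Degraded, the probability is 0.5929.

0.5929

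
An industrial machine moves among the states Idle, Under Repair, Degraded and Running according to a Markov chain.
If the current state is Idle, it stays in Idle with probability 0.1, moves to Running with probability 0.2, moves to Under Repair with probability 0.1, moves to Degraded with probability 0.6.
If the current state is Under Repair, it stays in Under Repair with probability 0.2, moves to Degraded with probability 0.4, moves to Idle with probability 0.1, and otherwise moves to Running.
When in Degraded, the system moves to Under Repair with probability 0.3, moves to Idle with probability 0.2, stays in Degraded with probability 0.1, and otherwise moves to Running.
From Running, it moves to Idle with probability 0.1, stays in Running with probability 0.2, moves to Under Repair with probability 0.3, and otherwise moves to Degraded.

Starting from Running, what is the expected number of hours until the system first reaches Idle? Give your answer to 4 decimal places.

7.6471

Let t(s) be the expected number of hours to first reach Idle from state s, with t(Idle) = 0. Conditioning on the first hour:
t(Under Repair) = 1 + 0.2·t(Under Repair) + 0.4·t(Degraded) + 0.3·t(Running)
t(Degraded) = 1 + 0.3·t(Under Repair) + 0.1·t(Degraded) + 0.4·t(Running)
t(Running) = 1 + 0.3·t(Under Repair) + 0.4·t(Degraded) + 0.2·t(Running)
Solving: t(Under Repair) = 7.6471, t(Degraded) = 7.0588, t(Running) = 7.6471.
Expected hours from Running to Idle: 7.6471.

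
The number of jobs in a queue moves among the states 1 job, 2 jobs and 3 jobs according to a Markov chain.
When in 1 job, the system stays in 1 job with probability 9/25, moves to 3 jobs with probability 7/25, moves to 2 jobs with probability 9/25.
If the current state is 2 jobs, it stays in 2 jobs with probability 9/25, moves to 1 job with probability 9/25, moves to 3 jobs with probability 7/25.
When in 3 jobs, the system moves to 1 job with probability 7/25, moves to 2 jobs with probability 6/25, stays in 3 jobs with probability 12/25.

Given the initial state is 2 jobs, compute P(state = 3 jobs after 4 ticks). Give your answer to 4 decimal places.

0.3494

Propagate the distribution vector 4 ticks from 2 jobs.
After 0 ticks: (0.0000, 1.0000, 0.0000)
After 1 tick: (0.3600, 0.3600, 0.2800)
After 2 ticks: (0.3376, 0.3264, 0.3360)
After 3 ticks: (0.3331, 0.3197, 0.3472)
After 4 ticks: (0.3322, 0.3183, 0.3494)
P(in 3 jobs after 4 ticks) = 0.3494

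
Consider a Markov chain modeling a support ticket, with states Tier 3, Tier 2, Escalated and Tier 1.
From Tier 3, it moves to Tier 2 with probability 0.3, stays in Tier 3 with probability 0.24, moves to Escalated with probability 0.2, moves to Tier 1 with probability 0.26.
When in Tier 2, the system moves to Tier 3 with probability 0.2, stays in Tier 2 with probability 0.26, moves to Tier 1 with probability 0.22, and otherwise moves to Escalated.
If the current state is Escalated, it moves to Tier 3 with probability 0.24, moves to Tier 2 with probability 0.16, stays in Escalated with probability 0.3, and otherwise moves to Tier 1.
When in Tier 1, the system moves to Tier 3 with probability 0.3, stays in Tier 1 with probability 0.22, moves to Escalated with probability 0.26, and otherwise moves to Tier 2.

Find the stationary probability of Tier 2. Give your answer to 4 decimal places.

0.2328

Let the stationary distribution be π with π = πP and π_1 + π_2 + π_3 + π_4 = 1.
π_1 = 0.24·π_1 + 0.2·π_2 + 0.24·π_3 + 0.3·π_4
π_2 = 0.3·π_1 + 0.26·π_2 + 0.16·π_3 + 0.22·π_4
π_3 = 0.2·π_1 + 0.32·π_2 + 0.3·π_3 + 0.26·π_4
Solving with the normalization constraint gives π = (0.2458, 0.2328, 0.2700, 0.2514).
So the stationary probability of Tier 2 is 0.2328.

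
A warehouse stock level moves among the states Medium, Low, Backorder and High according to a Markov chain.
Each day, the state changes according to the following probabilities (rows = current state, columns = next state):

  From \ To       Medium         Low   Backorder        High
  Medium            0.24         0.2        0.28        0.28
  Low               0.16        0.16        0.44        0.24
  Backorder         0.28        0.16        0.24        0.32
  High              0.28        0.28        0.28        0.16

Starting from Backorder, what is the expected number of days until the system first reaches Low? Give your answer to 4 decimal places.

4.9320

Let t(s) be the expected number of days to first reach Low from state s, with t(Low) = 0. Conditioning on the first day:
t(Medium) = 1 + 0.24·t(Medium) + 0.28·t(Backorder) + 0.28·t(High)
t(Backorder) = 1 + 0.28·t(Medium) + 0.24·t(Backorder) + 0.32·t(High)
t(High) = 1 + 0.28·t(Medium) + 0.28·t(Backorder) + 0.16·t(High)
Solving: t(Medium) = 4.7619, t(Backorder) = 4.9320, t(High) = 4.4218.
Expected days from Backorder to Low: 4.9320.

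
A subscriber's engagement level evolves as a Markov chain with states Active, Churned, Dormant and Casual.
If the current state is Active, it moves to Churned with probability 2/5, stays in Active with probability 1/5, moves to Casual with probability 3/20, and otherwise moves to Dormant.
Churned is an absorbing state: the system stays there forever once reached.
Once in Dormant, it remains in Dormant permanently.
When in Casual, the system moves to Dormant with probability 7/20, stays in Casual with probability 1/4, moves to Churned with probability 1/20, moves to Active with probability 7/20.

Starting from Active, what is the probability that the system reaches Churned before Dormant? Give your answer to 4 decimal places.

0.5616

Let h(s) be the probability of absorption at Churned starting from transient state s. Then h(Churned) = 1 and h(Dormant) = 0. By first-step analysis:
h(Active) = 0.2·h(Active) + 0.4·1 + 0.25·0 + 0.15·h(Casual)
h(Casual) = 0.35·h(Active) + 0.05·1 + 0.35·0 + 0.25·h(Casual)
Solving: h(Active) = 0.5616, h(Casual) = 0.3288.
Starting from Active, the probability is 0.5616.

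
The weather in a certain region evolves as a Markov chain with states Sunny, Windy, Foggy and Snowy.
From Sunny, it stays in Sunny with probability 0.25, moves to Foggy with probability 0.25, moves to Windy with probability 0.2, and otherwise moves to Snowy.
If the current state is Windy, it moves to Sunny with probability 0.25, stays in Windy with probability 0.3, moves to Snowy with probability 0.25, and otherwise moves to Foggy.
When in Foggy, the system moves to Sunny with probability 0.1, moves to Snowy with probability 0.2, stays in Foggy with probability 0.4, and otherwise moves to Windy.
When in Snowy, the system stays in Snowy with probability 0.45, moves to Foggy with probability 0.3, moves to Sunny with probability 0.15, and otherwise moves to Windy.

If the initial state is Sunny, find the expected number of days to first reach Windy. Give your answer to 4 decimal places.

Let t(s) be the expected number of days to first reach Windy from state s, with t(Windy) = 0. Conditioning on the first day:
t(Sunny) = 1 + 0.25·t(Sunny) + 0.25·t(Foggy) + 0.3·t(Snowy)
t(Foggy) = 1 + 0.1·t(Sunny) + 0.4·t(Foggy) + 0.2·t(Snowy)
t(Snowy) = 1 + 0.15·t(Sunny) + 0.3·t(Foggy) + 0.45·t(Snowy)
Solving: t(Sunny) = 5.0086, t(Foggy) = 4.3546, t(Snowy) = 5.5594.
Expected days from Sunny to Windy: 5.0086.

5.0086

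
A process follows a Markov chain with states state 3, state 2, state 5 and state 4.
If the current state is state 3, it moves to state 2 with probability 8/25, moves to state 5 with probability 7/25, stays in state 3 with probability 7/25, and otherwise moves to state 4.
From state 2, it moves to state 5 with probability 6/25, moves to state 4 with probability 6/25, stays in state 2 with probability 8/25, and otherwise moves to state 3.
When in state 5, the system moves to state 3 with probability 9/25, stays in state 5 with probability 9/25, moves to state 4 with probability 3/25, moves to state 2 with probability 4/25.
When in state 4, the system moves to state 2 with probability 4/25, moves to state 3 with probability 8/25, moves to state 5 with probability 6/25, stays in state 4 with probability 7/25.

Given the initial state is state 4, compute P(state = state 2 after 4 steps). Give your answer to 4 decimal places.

0.2458

Propagate the distribution vector 4 steps from state 4.
After 0 steps: (0.0000, 0.0000, 0.0000, 1.0000)
After 1 step: (0.3200, 0.1600, 0.2400, 0.2800)
After 2 steps: (0.2976, 0.2368, 0.2816, 0.1840)
After 3 steps: (0.2909, 0.2455, 0.2857, 0.1779)
After 4 steps: (0.2903, 0.2458, 0.2859, 0.1779)
P(in state 2 after 4 steps) = 0.2458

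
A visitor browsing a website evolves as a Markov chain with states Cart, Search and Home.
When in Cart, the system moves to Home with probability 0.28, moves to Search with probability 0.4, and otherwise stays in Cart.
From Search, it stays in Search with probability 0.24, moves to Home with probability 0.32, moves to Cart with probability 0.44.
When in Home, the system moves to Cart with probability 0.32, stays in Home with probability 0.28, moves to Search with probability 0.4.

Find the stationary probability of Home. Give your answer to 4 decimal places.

0.2938

Let the stationary distribution be π with π = πP and π_1 + π_2 + π_3 = 1.
π_1 = 0.32·π_1 + 0.44·π_2 + 0.32·π_3
π_2 = 0.4·π_1 + 0.24·π_2 + 0.4·π_3
Solving with the normalization constraint gives π = (0.3614, 0.3448, 0.2938).
So the stationary probability of Home is 0.2938.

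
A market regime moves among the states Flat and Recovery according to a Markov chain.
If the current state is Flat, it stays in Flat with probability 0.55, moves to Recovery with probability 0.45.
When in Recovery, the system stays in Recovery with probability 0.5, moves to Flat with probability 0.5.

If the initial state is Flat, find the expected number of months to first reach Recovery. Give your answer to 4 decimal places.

2.2222

Let t(s) be the expected number of months to first reach Recovery from state s, with t(Recovery) = 0. Conditioning on the first month:
t(Flat) = 1 + 0.55·t(Flat)
Solving: t(Flat) = 2.2222.
Expected months from Flat to Recovery: 2.2222.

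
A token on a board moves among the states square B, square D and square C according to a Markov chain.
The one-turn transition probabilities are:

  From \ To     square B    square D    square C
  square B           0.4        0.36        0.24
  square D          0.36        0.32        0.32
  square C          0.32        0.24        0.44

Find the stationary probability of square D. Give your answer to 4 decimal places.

0.3080

Let the stationary distribution be π with π = πP and π_1 + π_2 + π_3 = 1.
π_1 = 0.4·π_1 + 0.36·π_2 + 0.32·π_3
π_2 = 0.36·π_1 + 0.32·π_2 + 0.24·π_3
Solving with the normalization constraint gives π = (0.3612, 0.3080, 0.3308).
So the stationary probability of square D is 0.3080.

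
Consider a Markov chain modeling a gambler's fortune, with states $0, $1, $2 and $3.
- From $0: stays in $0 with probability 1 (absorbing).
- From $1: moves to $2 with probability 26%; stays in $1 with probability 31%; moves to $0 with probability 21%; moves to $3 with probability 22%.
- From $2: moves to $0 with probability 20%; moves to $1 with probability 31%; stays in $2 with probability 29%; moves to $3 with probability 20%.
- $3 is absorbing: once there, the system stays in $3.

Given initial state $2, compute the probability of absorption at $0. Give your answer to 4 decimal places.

Let h(s) be the probability of absorption at $0 starting from transient state s. Then h($0) = 1 and h($3) = 0. By first-step analysis:
h($1) = 0.21·1 + 0.31·h($1) + 0.26·h($2) + 0.22·0
h($2) = 0.2·1 + 0.31·h($1) + 0.29·h($2) + 0.2·0
Solving: h($1) = 0.4913, h($2) = 0.4962.
Starting from $2, the probability is 0.4962.

0.4962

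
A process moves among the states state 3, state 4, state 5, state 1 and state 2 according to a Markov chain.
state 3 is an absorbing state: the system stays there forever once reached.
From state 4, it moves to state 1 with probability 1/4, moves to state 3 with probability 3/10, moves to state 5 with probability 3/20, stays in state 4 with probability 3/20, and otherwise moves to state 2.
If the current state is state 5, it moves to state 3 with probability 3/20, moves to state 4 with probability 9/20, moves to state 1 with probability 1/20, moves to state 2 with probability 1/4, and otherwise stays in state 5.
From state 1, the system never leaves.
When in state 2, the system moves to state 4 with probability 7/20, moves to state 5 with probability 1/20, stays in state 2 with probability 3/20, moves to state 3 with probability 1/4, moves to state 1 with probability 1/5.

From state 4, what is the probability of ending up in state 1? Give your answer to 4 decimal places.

0.4424

Let h(s) be the probability of absorption at state 1 starting from transient state s. Then h(state 1) = 1 and h(state 3) = 0. By first-step analysis:
h(state 4) = 0.3·0 + 0.15·h(state 4) + 0.15·h(state 5) + 0.25·1 + 0.15·h(state 2)
h(state 5) = 0.15·0 + 0.45·h(state 4) + 0.1·h(state 5) + 0.05·1 + 0.25·h(state 2)
h(state 2) = 0.25·0 + 0.35·h(state 4) + 0.05·h(state 5) + 0.2·1 + 0.15·h(state 2)
Solving: h(state 4) = 0.4424, h(state 5) = 0.3992, h(state 2) = 0.4409.
Starting from state 4, the probability is 0.4424.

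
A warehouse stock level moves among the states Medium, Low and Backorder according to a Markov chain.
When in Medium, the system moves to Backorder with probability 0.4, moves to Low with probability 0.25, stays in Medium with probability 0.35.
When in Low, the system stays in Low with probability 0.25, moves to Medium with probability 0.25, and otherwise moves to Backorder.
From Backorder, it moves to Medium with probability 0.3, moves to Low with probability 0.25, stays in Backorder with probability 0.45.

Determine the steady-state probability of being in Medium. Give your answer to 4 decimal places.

0.3026

Let the stationary distribution be π with π = πP and π_1 + π_2 + π_3 = 1.
π_1 = 0.35·π_1 + 0.25·π_2 + 0.3·π_3
π_2 = 0.25·π_1 + 0.25·π_2 + 0.25·π_3
Solving with the normalization constraint gives π = (0.3026, 0.2500, 0.4474).
So the stationary probability of Medium is 0.3026.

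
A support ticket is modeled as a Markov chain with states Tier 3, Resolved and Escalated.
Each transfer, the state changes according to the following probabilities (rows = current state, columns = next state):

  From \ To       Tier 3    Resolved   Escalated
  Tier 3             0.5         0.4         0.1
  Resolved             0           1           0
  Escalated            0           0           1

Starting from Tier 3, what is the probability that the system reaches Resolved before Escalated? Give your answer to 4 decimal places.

Let h(s) be the probability of absorption at Resolved starting from transient state s. Then h(Resolved) = 1 and h(Escalated) = 0. By first-step analysis:
h(Tier 3) = 0.5·h(Tier 3) + 0.4·1 + 0.1·0
Solving: h(Tier 3) = 0.8000.
Starting from Tier 3, the probability is 0.8000.

0.8000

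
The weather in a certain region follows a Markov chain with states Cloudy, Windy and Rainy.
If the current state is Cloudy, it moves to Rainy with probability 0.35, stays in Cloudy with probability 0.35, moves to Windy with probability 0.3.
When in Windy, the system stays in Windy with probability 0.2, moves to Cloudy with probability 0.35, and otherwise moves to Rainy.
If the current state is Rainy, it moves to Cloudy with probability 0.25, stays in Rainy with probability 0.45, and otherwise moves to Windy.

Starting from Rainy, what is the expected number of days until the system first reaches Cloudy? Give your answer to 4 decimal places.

Let t(s) be the expected number of days to first reach Cloudy from state s, with t(Cloudy) = 0. Conditioning on the first day:
t(Windy) = 1 + 0.2·t(Windy) + 0.45·t(Rainy)
t(Rainy) = 1 + 0.3·t(Windy) + 0.45·t(Rainy)
Solving: t(Windy) = 3.2787, t(Rainy) = 3.6066.
Expected days from Rainy to Cloudy: 3.6066.

3.6066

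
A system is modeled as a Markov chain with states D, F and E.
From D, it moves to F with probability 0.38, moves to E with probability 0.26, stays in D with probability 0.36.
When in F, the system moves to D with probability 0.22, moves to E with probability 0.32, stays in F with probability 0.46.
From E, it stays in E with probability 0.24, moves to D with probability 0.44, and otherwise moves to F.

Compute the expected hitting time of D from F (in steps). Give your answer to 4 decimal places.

Let t(s) be the expected number of steps to first reach D from state s, with t(D) = 0. Conditioning on the first step:
t(F) = 1 + 0.46·t(F) + 0.32·t(E)
t(E) = 1 + 0.32·t(F) + 0.24·t(E)
Solving: t(F) = 3.5065, t(E) = 2.7922.
Expected steps from F to D: 3.5065.

3.5065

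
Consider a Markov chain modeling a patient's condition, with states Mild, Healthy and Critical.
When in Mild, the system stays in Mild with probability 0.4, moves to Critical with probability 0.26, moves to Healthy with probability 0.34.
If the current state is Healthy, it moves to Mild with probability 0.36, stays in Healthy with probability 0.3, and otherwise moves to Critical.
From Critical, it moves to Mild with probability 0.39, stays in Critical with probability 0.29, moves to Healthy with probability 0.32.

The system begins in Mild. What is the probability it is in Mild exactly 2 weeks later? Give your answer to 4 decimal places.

Sum over the intermediate state after 1 week:
P = P(Mild→Mild)·P(Mild→Mild) + P(Mild→Healthy)·P(Healthy→Mild) + P(Mild→Critical)·P(Critical→Mild)
  = 0.4×0.4 + 0.34×0.36 + 0.26×0.39
  = 0.1600 + 0.1224 + 0.1014 = 0.3838

0.3838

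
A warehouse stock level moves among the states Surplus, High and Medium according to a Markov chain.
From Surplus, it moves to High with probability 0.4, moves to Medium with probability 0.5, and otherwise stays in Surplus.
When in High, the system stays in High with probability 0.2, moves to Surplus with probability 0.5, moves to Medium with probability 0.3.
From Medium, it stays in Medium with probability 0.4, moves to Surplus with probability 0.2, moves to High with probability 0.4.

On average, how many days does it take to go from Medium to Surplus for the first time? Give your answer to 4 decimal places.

Let t(s) be the expected number of days to first reach Surplus from state s, with t(Surplus) = 0. Conditioning on the first day:
t(High) = 1 + 0.2·t(High) + 0.3·t(Medium)
t(Medium) = 1 + 0.4·t(High) + 0.4·t(Medium)
Solving: t(High) = 2.5000, t(Medium) = 3.3333.
Expected days from Medium to Surplus: 3.3333.

3.3333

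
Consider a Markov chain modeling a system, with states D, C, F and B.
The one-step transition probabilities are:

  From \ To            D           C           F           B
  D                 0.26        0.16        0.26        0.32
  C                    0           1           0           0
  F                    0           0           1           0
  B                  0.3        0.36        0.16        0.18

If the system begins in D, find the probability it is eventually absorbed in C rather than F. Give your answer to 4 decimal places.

0.4824

Let h(s) be the probability of absorption at C starting from transient state s. Then h(C) = 1 and h(F) = 0. By first-step analysis:
h(D) = 0.26·h(D) + 0.16·1 + 0.26·0 + 0.32·h(B)
h(B) = 0.3·h(D) + 0.36·1 + 0.16·0 + 0.18·h(B)
Solving: h(D) = 0.4824, h(B) = 0.6155.
Starting from D, the probability is 0.4824.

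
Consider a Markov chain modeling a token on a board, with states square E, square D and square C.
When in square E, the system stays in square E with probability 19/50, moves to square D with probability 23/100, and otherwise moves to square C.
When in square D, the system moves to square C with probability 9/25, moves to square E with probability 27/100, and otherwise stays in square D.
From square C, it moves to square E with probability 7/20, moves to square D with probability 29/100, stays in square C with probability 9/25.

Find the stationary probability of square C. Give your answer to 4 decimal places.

0.3701

Let the stationary distribution be π with π = πP and π_1 + π_2 + π_3 = 1.
π_1 = 0.38·π_1 + 0.27·π_2 + 0.35·π_3
π_2 = 0.23·π_1 + 0.37·π_2 + 0.29·π_3
Solving with the normalization constraint gives π = (0.3366, 0.2933, 0.3701).
So the stationary probability of square C is 0.3701.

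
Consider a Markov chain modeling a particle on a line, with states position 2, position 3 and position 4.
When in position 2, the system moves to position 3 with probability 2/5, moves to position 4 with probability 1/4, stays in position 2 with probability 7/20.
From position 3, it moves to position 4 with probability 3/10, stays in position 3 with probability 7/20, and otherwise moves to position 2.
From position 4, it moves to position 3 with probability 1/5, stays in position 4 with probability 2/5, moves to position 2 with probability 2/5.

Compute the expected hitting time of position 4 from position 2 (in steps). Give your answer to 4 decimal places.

3.7168

Let t(s) be the expected number of steps to first reach position 4 from state s, with t(position 4) = 0. Conditioning on the first step:
t(position 2) = 1 + 0.35·t(position 2) + 0.4·t(position 3)
t(position 3) = 1 + 0.35·t(position 2) + 0.35·t(position 3)
Solving: t(position 2) = 3.7168, t(position 3) = 3.5398.
Expected steps from position 2 to position 4: 3.7168.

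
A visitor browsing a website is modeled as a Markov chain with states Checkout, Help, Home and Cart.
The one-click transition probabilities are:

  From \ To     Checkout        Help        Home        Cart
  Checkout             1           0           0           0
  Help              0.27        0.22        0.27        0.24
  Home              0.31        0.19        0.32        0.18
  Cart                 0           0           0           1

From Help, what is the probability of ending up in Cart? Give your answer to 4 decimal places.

Let h(s) be the probability of absorption at Cart starting from transient state s. Then h(Cart) = 1 and h(Checkout) = 0. By first-step analysis:
h(Help) = 0.27·0 + 0.22·h(Help) + 0.27·h(Home) + 0.24·1
h(Home) = 0.31·0 + 0.19·h(Help) + 0.32·h(Home) + 0.18·1
Solving: h(Help) = 0.4421, h(Home) = 0.3882.
Starting from Help, the probability is 0.4421.

0.4421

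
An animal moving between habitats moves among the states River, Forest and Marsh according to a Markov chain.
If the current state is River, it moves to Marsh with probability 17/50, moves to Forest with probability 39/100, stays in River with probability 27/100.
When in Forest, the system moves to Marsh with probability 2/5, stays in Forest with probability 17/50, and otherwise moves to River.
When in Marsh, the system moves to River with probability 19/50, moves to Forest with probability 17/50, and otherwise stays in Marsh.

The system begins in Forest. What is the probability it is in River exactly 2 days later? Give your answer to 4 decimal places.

Sum over the intermediate state after 1 day:
P = P(Forest→River)·P(River→River) + P(Forest→Forest)·P(Forest→River) + P(Forest→Marsh)·P(Marsh→River)
  = 0.26×0.27 + 0.34×0.26 + 0.4×0.38
  = 0.0702 + 0.0884 + 0.1520 = 0.3106

0.3106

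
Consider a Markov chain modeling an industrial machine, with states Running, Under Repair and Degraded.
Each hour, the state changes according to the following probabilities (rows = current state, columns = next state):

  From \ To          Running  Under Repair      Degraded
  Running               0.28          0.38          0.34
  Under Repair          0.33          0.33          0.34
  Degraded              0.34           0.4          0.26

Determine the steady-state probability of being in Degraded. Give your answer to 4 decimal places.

0.3148

Let the stationary distribution be π with π = πP and π_1 + π_2 + π_3 = 1.
π_1 = 0.28·π_1 + 0.33·π_2 + 0.34·π_3
π_2 = 0.38·π_1 + 0.33·π_2 + 0.4·π_3
Solving with the normalization constraint gives π = (0.3173, 0.3679, 0.3148).
So the stationary probability of Degraded is 0.3148.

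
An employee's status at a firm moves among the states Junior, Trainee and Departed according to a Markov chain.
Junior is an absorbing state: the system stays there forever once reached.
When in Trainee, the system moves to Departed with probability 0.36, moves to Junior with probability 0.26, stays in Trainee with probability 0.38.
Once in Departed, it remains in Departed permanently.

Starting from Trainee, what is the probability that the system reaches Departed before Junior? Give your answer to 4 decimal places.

Let h(s) be the probability of absorption at Departed starting from transient state s. Then h(Departed) = 1 and h(Junior) = 0. By first-step analysis:
h(Trainee) = 0.26·0 + 0.38·h(Trainee) + 0.36·1
Solving: h(Trainee) = 0.5806.
Starting from Trainee, the probability is 0.5806.

0.5806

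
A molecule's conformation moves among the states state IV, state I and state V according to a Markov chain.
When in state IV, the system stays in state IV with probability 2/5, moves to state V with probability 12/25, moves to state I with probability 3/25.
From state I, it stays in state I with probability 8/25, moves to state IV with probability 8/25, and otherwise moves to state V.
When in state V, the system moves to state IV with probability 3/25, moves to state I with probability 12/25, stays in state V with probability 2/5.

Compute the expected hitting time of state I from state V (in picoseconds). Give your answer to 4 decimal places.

Let t(s) be the expected number of picoseconds to first reach state I from state s, with t(state I) = 0. Conditioning on the first picosecond:
t(state IV) = 1 + 0.4·t(state IV) + 0.48·t(state V)
t(state V) = 1 + 0.12·t(state IV) + 0.4·t(state V)
Solving: t(state IV) = 3.5714, t(state V) = 2.3810.
Expected picoseconds from state V to state I: 2.3810.

2.3810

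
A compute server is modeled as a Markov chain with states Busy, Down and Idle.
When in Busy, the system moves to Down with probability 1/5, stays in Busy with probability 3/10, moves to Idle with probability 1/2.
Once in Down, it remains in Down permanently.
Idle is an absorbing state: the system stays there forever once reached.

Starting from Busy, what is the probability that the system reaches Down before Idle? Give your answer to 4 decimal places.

Let h(s) be the probability of absorption at Down starting from transient state s. Then h(Down) = 1 and h(Idle) = 0. By first-step analysis:
h(Busy) = 0.3·h(Busy) + 0.2·1 + 0.5·0
Solving: h(Busy) = 0.2857.
Starting from Busy, the probability is 0.2857.

0.2857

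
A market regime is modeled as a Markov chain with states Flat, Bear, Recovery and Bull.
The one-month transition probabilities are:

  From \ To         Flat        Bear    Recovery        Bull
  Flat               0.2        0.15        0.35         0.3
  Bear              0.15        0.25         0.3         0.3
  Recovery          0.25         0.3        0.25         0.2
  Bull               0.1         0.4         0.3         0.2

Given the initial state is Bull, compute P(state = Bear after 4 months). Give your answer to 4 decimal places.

Propagate the distribution vector 4 months from Bull.
After 0 months: (0.0000, 0.0000, 0.0000, 1.0000)
After 1 month: (0.1000, 0.4000, 0.3000, 0.2000)
After 2 months: (0.1750, 0.2850, 0.2900, 0.2500)
After 3 months: (0.1753, 0.2845, 0.2943, 0.2460)
After 4 months: (0.1759, 0.2841, 0.2941, 0.2460)
P(in Bear after 4 months) = 0.2841

0.2841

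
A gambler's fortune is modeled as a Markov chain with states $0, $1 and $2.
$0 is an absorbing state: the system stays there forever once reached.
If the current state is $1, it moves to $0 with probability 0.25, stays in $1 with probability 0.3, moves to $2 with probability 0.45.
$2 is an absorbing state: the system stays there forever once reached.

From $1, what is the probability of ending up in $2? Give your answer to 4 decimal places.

Let h(s) be the probability of absorption at $2 starting from transient state s. Then h($2) = 1 and h($0) = 0. By first-step analysis:
h($1) = 0.25·0 + 0.3·h($1) + 0.45·1
Solving: h($1) = 0.6429.
Starting from $1, the probability is 0.6429.

0.6429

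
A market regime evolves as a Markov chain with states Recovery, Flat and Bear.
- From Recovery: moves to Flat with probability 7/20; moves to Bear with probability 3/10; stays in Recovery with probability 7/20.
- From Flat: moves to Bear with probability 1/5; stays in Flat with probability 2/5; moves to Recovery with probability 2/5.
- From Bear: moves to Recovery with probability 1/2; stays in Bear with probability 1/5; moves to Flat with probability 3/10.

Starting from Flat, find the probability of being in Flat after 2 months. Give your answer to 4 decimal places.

Sum over the intermediate state after 1 month:
P = P(Flat→Recovery)·P(Recovery→Flat) + P(Flat→Flat)·P(Flat→Flat) + P(Flat→Bear)·P(Bear→Flat)
  = 0.4×0.35 + 0.4×0.4 + 0.2×0.3
  = 0.1400 + 0.1600 + 0.0600 = 0.3600

0.3600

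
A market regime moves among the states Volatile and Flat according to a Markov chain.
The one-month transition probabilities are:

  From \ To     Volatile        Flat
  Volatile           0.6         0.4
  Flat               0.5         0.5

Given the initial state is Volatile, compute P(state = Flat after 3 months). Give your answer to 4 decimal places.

0.4440

Propagate the distribution vector 3 months from Volatile.
After 0 months: (1.0000, 0.0000)
After 1 month: (0.6000, 0.4000)
After 2 months: (0.5600, 0.4400)
After 3 months: (0.5560, 0.4440)
P(in Flat after 3 months) = 0.4440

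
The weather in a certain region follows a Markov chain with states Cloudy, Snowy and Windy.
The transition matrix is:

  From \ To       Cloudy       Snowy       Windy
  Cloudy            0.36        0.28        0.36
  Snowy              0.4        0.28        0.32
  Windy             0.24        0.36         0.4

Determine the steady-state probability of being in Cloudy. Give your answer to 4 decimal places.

Let the stationary distribution be π with π = πP and π_1 + π_2 + π_3 = 1.
π_1 = 0.36·π_1 + 0.4·π_2 + 0.24·π_3
π_2 = 0.28·π_1 + 0.28·π_2 + 0.36·π_3
Solving with the normalization constraint gives π = (0.3289, 0.3090, 0.3621).
So the stationary probability of Cloudy is 0.3289.

0.3289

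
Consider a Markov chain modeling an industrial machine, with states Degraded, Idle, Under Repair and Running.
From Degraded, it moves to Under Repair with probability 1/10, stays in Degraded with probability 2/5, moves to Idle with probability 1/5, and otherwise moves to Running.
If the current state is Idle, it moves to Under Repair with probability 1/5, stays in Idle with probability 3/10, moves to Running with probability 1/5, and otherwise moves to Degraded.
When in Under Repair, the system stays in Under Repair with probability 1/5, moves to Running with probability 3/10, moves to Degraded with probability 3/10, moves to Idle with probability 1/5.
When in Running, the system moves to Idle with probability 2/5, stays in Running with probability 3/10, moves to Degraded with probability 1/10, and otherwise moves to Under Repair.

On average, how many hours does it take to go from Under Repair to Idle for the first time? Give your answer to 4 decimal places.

Let t(s) be the expected number of hours to first reach Idle from state s, with t(Idle) = 0. Conditioning on the first hour:
t(Degraded) = 1 + 0.4·t(Degraded) + 0.1·t(Under Repair) + 0.3·t(Running)
t(Under Repair) = 1 + 0.3·t(Degraded) + 0.2·t(Under Repair) + 0.3·t(Running)
t(Running) = 1 + 0.1·t(Degraded) + 0.2·t(Under Repair) + 0.3·t(Running)
Solving: t(Degraded) = 3.8462, t(Under Repair) = 3.8462, t(Running) = 3.0769.
Expected hours from Under Repair to Idle: 3.8462.

3.8462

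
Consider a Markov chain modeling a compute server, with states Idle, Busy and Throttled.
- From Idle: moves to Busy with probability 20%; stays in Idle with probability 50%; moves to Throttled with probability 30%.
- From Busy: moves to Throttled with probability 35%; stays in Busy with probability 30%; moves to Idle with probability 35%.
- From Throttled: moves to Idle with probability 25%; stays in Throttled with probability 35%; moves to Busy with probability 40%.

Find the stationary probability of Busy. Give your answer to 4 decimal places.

Let the stationary distribution be π with π = πP and π_1 + π_2 + π_3 = 1.
π_1 = 0.5·π_1 + 0.35·π_2 + 0.25·π_3
π_2 = 0.2·π_1 + 0.3·π_2 + 0.4·π_3
Solving with the normalization constraint gives π = (0.3728, 0.2959, 0.3314).
So the stationary probability of Busy is 0.2959.

0.2959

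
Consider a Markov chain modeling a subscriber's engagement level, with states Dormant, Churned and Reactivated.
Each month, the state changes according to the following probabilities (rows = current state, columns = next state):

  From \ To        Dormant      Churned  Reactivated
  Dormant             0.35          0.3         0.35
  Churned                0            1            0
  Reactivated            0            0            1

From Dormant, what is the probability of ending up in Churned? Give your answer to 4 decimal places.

0.4615

Let h(s) be the probability of absorption at Churned starting from transient state s. Then h(Churned) = 1 and h(Reactivated) = 0. By first-step analysis:
h(Dormant) = 0.35·h(Dormant) + 0.3·1 + 0.35·0
Solving: h(Dormant) = 0.4615.
Starting from Dormant, the probability is 0.4615.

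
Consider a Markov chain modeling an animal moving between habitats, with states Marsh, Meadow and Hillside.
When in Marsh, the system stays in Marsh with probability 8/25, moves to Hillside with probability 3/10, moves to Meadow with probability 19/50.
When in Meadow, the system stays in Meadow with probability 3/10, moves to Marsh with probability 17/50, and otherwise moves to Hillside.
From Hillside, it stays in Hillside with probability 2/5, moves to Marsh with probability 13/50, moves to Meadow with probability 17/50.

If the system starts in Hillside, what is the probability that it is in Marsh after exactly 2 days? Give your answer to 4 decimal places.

Sum over the intermediate state after 1 day:
P = P(Hillside→Marsh)·P(Marsh→Marsh) + P(Hillside→Meadow)·P(Meadow→Marsh) + P(Hillside→Hillside)·P(Hillside→Marsh)
  = 0.26×0.32 + 0.34×0.34 + 0.4×0.26
  = 0.0832 + 0.1156 + 0.1040 = 0.3028

0.3028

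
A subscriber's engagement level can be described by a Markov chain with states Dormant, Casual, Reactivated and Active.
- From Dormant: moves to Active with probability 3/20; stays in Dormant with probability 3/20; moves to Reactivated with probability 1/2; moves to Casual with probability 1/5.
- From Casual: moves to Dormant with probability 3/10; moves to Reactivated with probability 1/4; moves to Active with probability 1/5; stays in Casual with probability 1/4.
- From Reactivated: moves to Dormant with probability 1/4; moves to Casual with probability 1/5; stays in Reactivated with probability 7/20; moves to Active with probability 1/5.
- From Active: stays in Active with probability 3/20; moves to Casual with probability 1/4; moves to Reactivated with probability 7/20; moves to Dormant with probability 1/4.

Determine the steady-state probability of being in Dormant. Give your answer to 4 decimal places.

0.2373

Let the stationary distribution be π with π = πP and π_1 + π_2 + π_3 + π_4 = 1.
π_1 = 0.15·π_1 + 0.3·π_2 + 0.25·π_3 + 0.25·π_4
π_2 = 0.2·π_1 + 0.25·π_2 + 0.2·π_3 + 0.25·π_4
π_3 = 0.5·π_1 + 0.25·π_2 + 0.35·π_3 + 0.35·π_4
Solving with the normalization constraint gives π = (0.2373, 0.2200, 0.3636, 0.1792).
So the stationary probability of Dormant is 0.2373.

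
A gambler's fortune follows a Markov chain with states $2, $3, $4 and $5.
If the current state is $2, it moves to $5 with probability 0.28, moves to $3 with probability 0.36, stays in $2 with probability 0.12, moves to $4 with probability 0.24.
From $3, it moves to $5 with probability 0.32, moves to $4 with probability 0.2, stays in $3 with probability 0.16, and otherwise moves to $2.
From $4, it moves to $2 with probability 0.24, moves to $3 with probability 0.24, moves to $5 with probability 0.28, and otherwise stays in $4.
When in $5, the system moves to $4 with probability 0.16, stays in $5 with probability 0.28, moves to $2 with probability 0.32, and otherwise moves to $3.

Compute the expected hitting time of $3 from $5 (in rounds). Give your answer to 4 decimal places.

3.6978

Let t(s) be the expected number of rounds to first reach $3 from state s, with t($3) = 0. Conditioning on the first round:
t($2) = 1 + 0.12·t($2) + 0.24·t($4) + 0.28·t($5)
t($4) = 1 + 0.24·t($2) + 0.24·t($4) + 0.28·t($5)
t($5) = 1 + 0.32·t($2) + 0.16·t($4) + 0.28·t($5)
Solving: t($2) = 3.3301, t($4) = 3.7298, t($5) = 3.6978.
Expected rounds from $5 to $3: 3.6978.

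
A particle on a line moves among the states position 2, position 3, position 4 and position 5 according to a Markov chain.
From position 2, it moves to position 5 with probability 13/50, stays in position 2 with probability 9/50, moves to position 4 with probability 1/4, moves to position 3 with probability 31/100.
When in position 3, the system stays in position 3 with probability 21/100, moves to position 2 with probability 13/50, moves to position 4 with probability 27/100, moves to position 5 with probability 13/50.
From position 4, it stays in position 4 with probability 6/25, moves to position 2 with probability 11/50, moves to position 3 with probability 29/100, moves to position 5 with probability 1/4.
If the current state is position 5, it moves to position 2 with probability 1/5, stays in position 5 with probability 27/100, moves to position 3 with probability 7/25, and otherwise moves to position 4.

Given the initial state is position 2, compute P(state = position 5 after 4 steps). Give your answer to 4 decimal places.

Propagate the distribution vector 4 steps from position 2.
After 0 steps: (1.0000, 0.0000, 0.0000, 0.0000)
After 1 step: (0.1800, 0.3100, 0.2500, 0.2600)
After 2 steps: (0.2200, 0.2662, 0.2537, 0.2601)
After 3 steps: (0.2166, 0.2705, 0.2528, 0.2601)
After 4 steps: (0.2170, 0.2701, 0.2529, 0.2601)
P(in position 5 after 4 steps) = 0.2601

0.2601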